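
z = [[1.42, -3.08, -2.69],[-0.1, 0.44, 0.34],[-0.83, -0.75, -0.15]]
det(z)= -0.000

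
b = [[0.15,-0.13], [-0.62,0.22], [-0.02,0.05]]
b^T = [[0.15, -0.62, -0.02], [-0.13, 0.22, 0.05]]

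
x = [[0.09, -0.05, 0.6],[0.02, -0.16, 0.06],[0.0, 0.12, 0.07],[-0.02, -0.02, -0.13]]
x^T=[[0.09, 0.02, 0.0, -0.02], [-0.05, -0.16, 0.12, -0.02], [0.60, 0.06, 0.07, -0.13]]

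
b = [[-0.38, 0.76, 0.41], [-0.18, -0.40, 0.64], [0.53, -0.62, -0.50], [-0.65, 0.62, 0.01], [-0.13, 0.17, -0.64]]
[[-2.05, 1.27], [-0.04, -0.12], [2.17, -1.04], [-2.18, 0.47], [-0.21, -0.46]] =b @ [[1.92,0.74], [-1.49,1.52], [-0.45,0.97]]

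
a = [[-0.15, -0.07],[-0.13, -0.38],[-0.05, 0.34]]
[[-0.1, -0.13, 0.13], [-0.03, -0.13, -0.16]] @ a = [[0.03, 0.10], [0.03, -0.00]]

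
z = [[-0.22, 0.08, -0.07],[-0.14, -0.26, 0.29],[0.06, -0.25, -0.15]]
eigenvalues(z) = [(-0.23+0j), (-0.2+0.29j), (-0.2-0.29j)]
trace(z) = -0.63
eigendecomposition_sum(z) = [[(-0.18+0j), -0.03-0.00j, -0.05+0.00j], [-0.07+0.00j, -0.01-0.00j, -0.02+0.00j], [(-0.1+0j), (-0.02-0j), (-0.03+0j)]] + [[(-0.02+0.03j),(0.06+0.01j),-0.01-0.06j],[-0.03-0.09j,(-0.12+0.12j),0.16+0.09j],[(0.08-0.04j),(-0.12-0.1j),-0.06+0.15j]] + [[-0.02-0.03j, (0.06-0.01j), (-0.01+0.06j)], [(-0.03+0.09j), (-0.12-0.12j), (0.16-0.09j)], [0.08+0.04j, (-0.12+0.1j), -0.06-0.15j]]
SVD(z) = [[-0.12,0.46,-0.88], [0.98,0.22,-0.02], [0.18,-0.86,-0.47]] @ diag([0.4183452096924763, 0.31210360496419504, 0.21720641172790367]) @ [[-0.24, -0.74, 0.63], [-0.59, 0.63, 0.51], [0.77, 0.25, 0.58]]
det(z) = -0.03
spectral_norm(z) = 0.42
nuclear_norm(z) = 0.95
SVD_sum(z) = [[0.01,0.04,-0.03], [-0.10,-0.30,0.26], [-0.02,-0.06,0.05]] + [[-0.08, 0.09, 0.07], [-0.04, 0.04, 0.03], [0.16, -0.17, -0.14]] + [[-0.15,-0.05,-0.11], [-0.0,-0.00,-0.0], [-0.08,-0.03,-0.06]]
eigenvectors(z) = [[-0.83+0.00j, (-0.14-0.19j), -0.14+0.19j],[(-0.33+0j), 0.73+0.00j, 0.73-0.00j],[-0.44+0.00j, 0.08+0.64j, 0.08-0.64j]]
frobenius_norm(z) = 0.57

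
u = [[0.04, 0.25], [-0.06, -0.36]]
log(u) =[[-6.95+3.14j, (-4.05+0j)], [(0.97-0j), -0.47+3.14j]]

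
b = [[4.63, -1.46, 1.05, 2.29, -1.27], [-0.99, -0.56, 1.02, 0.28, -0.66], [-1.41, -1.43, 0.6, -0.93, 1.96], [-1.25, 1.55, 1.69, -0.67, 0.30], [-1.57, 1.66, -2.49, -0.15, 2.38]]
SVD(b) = [[-0.82, 0.22, -0.16, -0.45, 0.24], [-0.0, -0.41, -0.00, 0.27, 0.87], [0.24, -0.30, -0.87, -0.31, -0.05], [0.20, -0.45, 0.47, -0.73, 0.02], [0.49, 0.7, -0.02, -0.31, 0.43]] @ diag([6.738098262598573, 3.497925004247716, 2.593316346407059, 1.6881546576801574, 0.8546909660429693]) @ [[-0.76,0.29,-0.24,-0.34,0.40], [0.37,0.23,-0.82,0.25,0.27], [-0.02,0.83,0.06,0.05,-0.55], [-0.32,-0.41,-0.51,-0.09,-0.68], [-0.42,-0.04,0.08,0.90,0.05]]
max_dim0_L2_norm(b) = 5.33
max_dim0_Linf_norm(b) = 4.63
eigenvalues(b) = [(3.93+0j), (-1.45+0j), (1.92+0j), (0.99+2.65j), (0.99-2.65j)]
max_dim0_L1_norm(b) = 9.85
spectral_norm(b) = 6.74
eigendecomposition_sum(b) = [[5.62-0.00j, (-1.94+0j), 2.46-0.00j, 2.19-0.00j, (-0.24+0j)], [-1.58+0.00j, 0.55+0.00j, (-0.69+0j), -0.62+0.00j, 0.07-0.00j], [(-2.55+0j), 0.88+0.00j, -1.12+0.00j, (-0.99+0j), (0.11-0j)], [(-3.19+0j), (1.1+0j), -1.40+0.00j, (-1.24+0j), (0.14-0j)], [(-2.97+0j), (1.03+0j), -1.30+0.00j, (-1.15+0j), (0.13-0j)]] + [[-0.07+0.00j,-0.56+0.00j,(-0.07-0j),(0.31+0j),-0.11+0.00j], [(-0.09+0j),(-0.7+0j),(-0.09-0j),(0.39+0j),-0.14+0.00j], [(-0.04+0j),(-0.29+0j),-0.04-0.00j,(0.16+0j),(-0.06+0j)], [(0.15-0j),1.14-0.00j,(0.14+0j),(-0.63-0j),0.22-0.00j], [-0.01+0.00j,-0.07+0.00j,-0.01-0.00j,(0.04+0j),-0.01+0.00j]] + [[(-0.9+0j),(-0.1+0j),(-0.37+0j),-0.64+0.00j,(-0.66-0j)], [0.65-0.00j,(0.07+0j),(0.26-0j),(0.46-0j),(0.47+0j)], [1.16-0.00j,(0.12+0j),0.47-0.00j,(0.82-0j),(0.85+0j)], [(1.75-0j),(0.19+0j),(0.71-0j),1.24-0.00j,1.27+0.00j], [(1.44-0j),(0.15+0j),(0.58-0j),(1.02-0j),(1.05+0j)]] + [[(-0.01-0.01j), 0.57+0.02j, (-0.49-0.55j), (0.22-0.1j), (-0.13+0.54j)], [0.01-0.00j, -0.24+0.60j, (0.77-0.32j), 0.02+0.27j, (-0.53-0.34j)], [0.01+0.03j, (-1.07-0.34j), 0.64+1.29j, -0.46+0.07j, 0.53-0.96j], [(0.02-0j), -0.44+0.78j, (1.12-0.29j), -0.02+0.37j, (-0.67-0.57j)], [(-0.02+0.01j), 0.28-0.69j, -0.88+0.36j, -0.03-0.31j, 0.61+0.40j]] + [[-0.01+0.01j, 0.57-0.02j, (-0.49+0.55j), (0.22+0.1j), (-0.13-0.54j)], [(0.01+0j), -0.24-0.60j, (0.77+0.32j), (0.02-0.27j), (-0.53+0.34j)], [0.01-0.03j, (-1.07+0.34j), (0.64-1.29j), -0.46-0.07j, 0.53+0.96j], [0.02+0.00j, (-0.44-0.78j), (1.12+0.29j), (-0.02-0.37j), -0.67+0.57j], [(-0.02-0.01j), (0.28+0.69j), -0.88-0.36j, (-0.03+0.31j), 0.61-0.40j]]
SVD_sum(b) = [[4.18, -1.60, 1.29, 1.87, -2.22],[0.01, -0.00, 0.00, 0.0, -0.01],[-1.24, 0.47, -0.38, -0.55, 0.66],[-1.03, 0.4, -0.32, -0.46, 0.55],[-2.5, 0.96, -0.77, -1.12, 1.33]] + [[0.28, 0.17, -0.62, 0.19, 0.20], [-0.54, -0.33, 1.19, -0.35, -0.38], [-0.39, -0.24, 0.87, -0.26, -0.28], [-0.59, -0.36, 1.31, -0.39, -0.42], [0.91, 0.56, -2.01, 0.60, 0.65]] + [[0.01, -0.34, -0.03, -0.02, 0.22], [0.0, -0.01, -0.00, -0.00, 0.01], [0.04, -1.88, -0.14, -0.12, 1.23], [-0.02, 1.01, 0.08, 0.07, -0.67], [0.00, -0.05, -0.00, -0.00, 0.03]] + [[0.25,0.31,0.39,0.07,0.52], [-0.15,-0.19,-0.23,-0.04,-0.31], [0.17,0.21,0.26,0.04,0.35], [0.40,0.5,0.62,0.11,0.84], [0.17,0.21,0.26,0.04,0.35]] + [[-0.09, -0.01, 0.02, 0.19, 0.01], [-0.31, -0.03, 0.06, 0.67, 0.04], [0.02, 0.0, -0.00, -0.04, -0.00], [-0.01, -0.0, 0.0, 0.01, 0.0], [-0.15, -0.01, 0.03, 0.33, 0.02]]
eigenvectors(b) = [[-0.73+0.00j, 0.38+0.00j, -0.32+0.00j, (0.3-0.08j), (0.3+0.08j)], [(0.2+0j), 0.47+0.00j, (0.23+0j), -0.02+0.35j, -0.02-0.35j], [(0.33+0j), 0.20+0.00j, 0.42+0.00j, -0.61+0.00j, (-0.61-0j)], [(0.41+0j), -0.77+0.00j, 0.63+0.00j, (-0.1+0.48j), (-0.1-0.48j)], [0.38+0.00j, (0.05+0j), 0.52+0.00j, 0.03-0.40j, (0.03+0.4j)]]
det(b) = -88.19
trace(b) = 6.38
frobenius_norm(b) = 8.24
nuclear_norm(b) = 15.37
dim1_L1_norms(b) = [10.7, 3.51, 6.33, 5.46, 8.25]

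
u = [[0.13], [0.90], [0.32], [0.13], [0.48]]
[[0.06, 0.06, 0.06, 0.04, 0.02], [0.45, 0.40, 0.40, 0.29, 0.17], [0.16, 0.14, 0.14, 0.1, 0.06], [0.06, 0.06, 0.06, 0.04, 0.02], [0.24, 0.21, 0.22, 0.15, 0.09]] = u @ [[0.50, 0.44, 0.45, 0.32, 0.19]]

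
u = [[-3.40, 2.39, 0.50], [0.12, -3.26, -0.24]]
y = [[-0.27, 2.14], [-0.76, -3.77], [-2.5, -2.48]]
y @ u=[[1.17, -7.62, -0.65], [2.13, 10.47, 0.52], [8.2, 2.11, -0.65]]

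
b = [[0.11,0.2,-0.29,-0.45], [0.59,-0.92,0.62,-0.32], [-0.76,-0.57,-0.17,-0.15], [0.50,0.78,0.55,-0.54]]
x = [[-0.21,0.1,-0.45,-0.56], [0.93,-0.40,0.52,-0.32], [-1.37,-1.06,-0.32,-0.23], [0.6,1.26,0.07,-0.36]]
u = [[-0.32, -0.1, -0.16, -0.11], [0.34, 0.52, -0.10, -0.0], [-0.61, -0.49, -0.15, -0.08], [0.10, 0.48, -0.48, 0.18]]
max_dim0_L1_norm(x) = 3.11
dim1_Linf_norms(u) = [0.32, 0.52, 0.61, 0.48]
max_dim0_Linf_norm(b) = 0.92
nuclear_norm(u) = 1.92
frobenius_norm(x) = 2.68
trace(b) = -1.52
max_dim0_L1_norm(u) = 1.59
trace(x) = -1.29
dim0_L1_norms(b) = [1.96, 2.47, 1.63, 1.46]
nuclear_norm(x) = 4.50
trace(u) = 0.23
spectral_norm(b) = 1.46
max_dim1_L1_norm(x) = 2.98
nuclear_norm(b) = 3.84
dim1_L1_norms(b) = [1.05, 2.45, 1.65, 2.37]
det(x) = -0.55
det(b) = -0.52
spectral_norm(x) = 2.24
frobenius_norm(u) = 1.30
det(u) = 0.00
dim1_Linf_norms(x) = [0.56, 0.93, 1.37, 1.26]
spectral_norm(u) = 1.13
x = b + u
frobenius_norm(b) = 2.10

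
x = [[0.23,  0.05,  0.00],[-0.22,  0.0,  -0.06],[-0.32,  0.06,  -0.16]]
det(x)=0.000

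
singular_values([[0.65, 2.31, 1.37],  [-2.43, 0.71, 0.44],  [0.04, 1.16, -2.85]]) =[3.2, 2.68, 2.51]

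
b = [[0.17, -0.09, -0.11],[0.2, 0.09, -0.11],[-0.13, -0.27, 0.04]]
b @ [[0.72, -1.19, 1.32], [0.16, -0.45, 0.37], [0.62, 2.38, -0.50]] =[[0.04, -0.42, 0.25], [0.09, -0.54, 0.35], [-0.11, 0.37, -0.29]]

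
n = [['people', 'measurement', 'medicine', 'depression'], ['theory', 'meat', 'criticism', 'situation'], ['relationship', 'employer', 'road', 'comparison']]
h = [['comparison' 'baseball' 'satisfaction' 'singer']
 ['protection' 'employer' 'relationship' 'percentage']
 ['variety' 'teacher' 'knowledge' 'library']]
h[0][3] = 'singer'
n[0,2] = 'medicine'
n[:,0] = ['people', 'theory', 'relationship']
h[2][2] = 'knowledge'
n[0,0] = 'people'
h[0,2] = 'satisfaction'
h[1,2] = 'relationship'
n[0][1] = 'measurement'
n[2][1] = 'employer'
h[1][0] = 'protection'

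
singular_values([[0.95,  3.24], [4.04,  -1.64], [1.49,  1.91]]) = [4.43, 4.08]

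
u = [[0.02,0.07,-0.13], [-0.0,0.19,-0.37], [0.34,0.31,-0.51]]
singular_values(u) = [0.8, 0.19, 0.0]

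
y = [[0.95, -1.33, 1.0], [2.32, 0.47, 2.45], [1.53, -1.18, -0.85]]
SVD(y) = [[-0.40, 0.37, -0.84], [-0.9, -0.34, 0.28], [-0.19, 0.86, 0.47]] @ diag([3.6891283796898957, 2.239379674871338, 1.0528582382921967]) @ [[-0.74, 0.09, -0.66],[0.39, -0.75, -0.54],[0.54, 0.66, -0.52]]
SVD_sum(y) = [[1.11,  -0.13,  0.99], [2.46,  -0.30,  2.19], [0.51,  -0.06,  0.45]] + [[0.32, -0.61, -0.44], [-0.3, 0.57, 0.42], [0.75, -1.44, -1.05]] + [[-0.48,-0.58,0.46], [0.16,0.20,-0.15], [0.27,0.32,-0.26]]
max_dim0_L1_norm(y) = 4.8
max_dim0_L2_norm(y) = 2.94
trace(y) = 0.57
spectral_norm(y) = 3.69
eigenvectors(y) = [[(-0.14-0.45j),(-0.14+0.45j),-0.53+0.00j], [(-0.81+0j),-0.81-0.00j,-0.35+0.00j], [-0.03-0.34j,(-0.03+0.34j),0.77+0.00j]]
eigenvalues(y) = [(0.97+2.32j), (0.97-2.32j), (-1.37+0j)]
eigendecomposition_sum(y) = [[(0.72+0.58j), (-0.7+0.35j), (0.18+0.56j)],[1.32-0.87j, 0.21+1.32j, (1.01-0j)],[0.42+0.52j, (-0.55+0.14j), 0.04+0.43j]] + [[(0.72-0.58j), -0.70-0.35j, 0.18-0.56j],[1.32+0.87j, 0.21-1.32j, (1.01+0j)],[(0.42-0.52j), -0.55-0.14j, 0.04-0.43j]] + [[-0.48-0.00j, 0.06+0.00j, (0.64+0j)], [(-0.32-0j), 0.04+0.00j, (0.42+0j)], [(0.7+0j), (-0.09-0j), (-0.93-0j)]]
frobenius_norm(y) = 4.44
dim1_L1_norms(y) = [3.28, 5.24, 3.56]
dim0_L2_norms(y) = [2.94, 1.84, 2.78]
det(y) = -8.70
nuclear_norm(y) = 6.98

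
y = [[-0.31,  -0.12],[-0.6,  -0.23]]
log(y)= [[-3.19+1.80j, (1.34+0.69j)], [6.68+3.47j, -4.08+1.34j]]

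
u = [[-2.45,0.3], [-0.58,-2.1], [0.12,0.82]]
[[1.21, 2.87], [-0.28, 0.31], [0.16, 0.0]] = u @ [[-0.46, -1.15], [0.26, 0.17]]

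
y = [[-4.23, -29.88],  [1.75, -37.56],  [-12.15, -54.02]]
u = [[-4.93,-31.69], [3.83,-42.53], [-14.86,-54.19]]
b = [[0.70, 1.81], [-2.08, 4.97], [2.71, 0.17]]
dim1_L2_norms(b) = [1.94, 5.39, 2.72]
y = b + u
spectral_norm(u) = 76.57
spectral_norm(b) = 5.64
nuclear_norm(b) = 8.53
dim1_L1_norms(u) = [36.62, 46.36, 69.05]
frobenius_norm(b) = 6.34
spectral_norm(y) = 72.95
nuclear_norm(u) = 88.66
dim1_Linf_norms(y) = [29.88, 37.56, 54.02]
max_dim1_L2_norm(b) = 5.39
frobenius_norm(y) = 73.42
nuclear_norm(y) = 81.24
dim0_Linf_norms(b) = [2.71, 4.97]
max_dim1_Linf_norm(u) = 54.19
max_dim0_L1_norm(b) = 6.95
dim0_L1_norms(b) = [5.49, 6.95]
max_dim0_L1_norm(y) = 121.46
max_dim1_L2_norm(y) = 55.37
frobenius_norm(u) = 77.52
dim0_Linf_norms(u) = [14.86, 54.19]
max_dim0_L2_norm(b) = 5.29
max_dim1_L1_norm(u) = 69.05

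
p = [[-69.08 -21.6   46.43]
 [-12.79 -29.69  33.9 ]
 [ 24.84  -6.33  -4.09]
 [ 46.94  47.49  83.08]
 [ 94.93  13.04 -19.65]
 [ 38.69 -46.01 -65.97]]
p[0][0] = -69.08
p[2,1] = -6.33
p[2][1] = -6.33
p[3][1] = 47.49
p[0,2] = 46.43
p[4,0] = 94.93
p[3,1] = 47.49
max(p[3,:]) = 83.08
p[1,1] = -29.69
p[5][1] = -46.01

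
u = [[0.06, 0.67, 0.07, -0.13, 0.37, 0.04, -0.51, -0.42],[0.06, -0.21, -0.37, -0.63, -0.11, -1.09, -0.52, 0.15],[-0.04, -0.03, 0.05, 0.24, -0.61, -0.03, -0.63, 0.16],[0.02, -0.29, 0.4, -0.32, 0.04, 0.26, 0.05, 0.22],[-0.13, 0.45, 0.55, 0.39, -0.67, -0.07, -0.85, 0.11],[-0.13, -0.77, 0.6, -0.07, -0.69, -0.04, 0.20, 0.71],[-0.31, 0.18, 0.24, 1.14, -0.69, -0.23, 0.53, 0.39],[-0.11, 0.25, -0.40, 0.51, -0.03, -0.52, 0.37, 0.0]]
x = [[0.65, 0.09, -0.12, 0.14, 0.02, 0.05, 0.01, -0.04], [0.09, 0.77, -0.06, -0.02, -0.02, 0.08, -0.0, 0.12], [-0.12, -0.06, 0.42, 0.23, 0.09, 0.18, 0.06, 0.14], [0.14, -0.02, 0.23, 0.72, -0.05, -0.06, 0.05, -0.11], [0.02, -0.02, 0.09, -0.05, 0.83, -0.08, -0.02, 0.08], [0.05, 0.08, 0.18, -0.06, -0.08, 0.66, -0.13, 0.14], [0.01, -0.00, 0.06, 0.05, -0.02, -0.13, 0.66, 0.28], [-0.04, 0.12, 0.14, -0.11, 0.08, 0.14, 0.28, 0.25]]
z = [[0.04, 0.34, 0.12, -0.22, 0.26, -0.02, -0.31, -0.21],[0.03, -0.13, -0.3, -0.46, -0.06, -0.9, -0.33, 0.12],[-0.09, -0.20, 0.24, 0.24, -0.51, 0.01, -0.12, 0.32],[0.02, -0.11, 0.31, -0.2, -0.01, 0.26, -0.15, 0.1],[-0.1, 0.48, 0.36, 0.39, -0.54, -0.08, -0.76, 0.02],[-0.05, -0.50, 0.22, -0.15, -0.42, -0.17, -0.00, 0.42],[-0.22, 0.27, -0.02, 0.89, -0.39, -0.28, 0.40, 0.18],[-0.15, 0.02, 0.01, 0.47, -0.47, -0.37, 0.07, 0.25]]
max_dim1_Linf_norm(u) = 1.14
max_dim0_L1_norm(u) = 3.66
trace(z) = -0.11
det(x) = -0.00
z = x @ u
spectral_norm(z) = 1.65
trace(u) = -0.60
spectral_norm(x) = 0.91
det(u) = 0.00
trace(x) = 4.96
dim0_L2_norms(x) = [0.68, 0.79, 0.56, 0.78, 0.84, 0.72, 0.73, 0.46]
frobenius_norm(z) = 2.56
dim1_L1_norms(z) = [1.52, 2.33, 1.73, 1.16, 2.73, 1.93, 2.65, 1.81]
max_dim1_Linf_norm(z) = 0.9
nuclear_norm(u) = 7.25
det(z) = 0.00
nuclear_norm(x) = 4.97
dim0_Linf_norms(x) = [0.65, 0.77, 0.42, 0.72, 0.83, 0.66, 0.66, 0.28]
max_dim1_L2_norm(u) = 1.56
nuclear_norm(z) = 5.27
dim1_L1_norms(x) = [1.12, 1.16, 1.3, 1.38, 1.19, 1.38, 1.21, 1.16]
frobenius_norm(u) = 3.41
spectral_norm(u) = 2.06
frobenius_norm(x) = 2.00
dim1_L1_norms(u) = [2.27, 3.14, 1.79, 1.6, 3.22, 3.21, 3.71, 2.19]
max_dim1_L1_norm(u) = 3.71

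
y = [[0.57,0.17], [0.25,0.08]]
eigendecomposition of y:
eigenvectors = [[0.91, -0.29], [0.4, 0.96]]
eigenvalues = [0.65, 0.0]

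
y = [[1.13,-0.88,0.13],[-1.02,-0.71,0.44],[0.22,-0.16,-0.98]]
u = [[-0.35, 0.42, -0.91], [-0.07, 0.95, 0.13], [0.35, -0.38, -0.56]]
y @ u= [[-0.29, -0.41, -1.22],[0.56, -1.27, 0.59],[-0.41, 0.31, 0.33]]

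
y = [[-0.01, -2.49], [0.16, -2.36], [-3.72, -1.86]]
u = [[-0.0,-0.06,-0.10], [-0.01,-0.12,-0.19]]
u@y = [[0.36, 0.33], [0.69, 0.66]]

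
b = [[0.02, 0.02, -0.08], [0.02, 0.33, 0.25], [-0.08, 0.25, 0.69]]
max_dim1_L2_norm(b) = 0.74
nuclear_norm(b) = 1.04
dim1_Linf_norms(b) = [0.08, 0.33, 0.69]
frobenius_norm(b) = 0.85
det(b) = 0.00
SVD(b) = [[-0.08, -0.26, 0.96], [0.45, -0.87, -0.20], [0.89, 0.42, 0.18]] @ diag([0.8228877134930419, 0.21646105163593832, 0.0006512348710198669]) @ [[-0.08, 0.45, 0.89], [-0.26, -0.87, 0.42], [0.96, -0.20, 0.18]]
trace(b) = 1.04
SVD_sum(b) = [[0.00, -0.03, -0.06],  [-0.03, 0.17, 0.33],  [-0.06, 0.33, 0.65]] + [[0.01, 0.05, -0.02],[0.05, 0.16, -0.08],[-0.02, -0.08, 0.04]] + [[0.0,-0.00,0.00], [-0.0,0.0,-0.00], [0.00,-0.00,0.0]]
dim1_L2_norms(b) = [0.08, 0.41, 0.74]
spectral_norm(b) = 0.82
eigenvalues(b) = [0.82, 0.0, 0.22]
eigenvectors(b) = [[-0.08, -0.96, 0.26], [0.45, 0.20, 0.87], [0.89, -0.18, -0.42]]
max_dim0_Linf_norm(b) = 0.69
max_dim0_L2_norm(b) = 0.74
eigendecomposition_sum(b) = [[0.0, -0.03, -0.06], [-0.03, 0.17, 0.33], [-0.06, 0.33, 0.65]] + [[0.00, -0.0, 0.0], [-0.00, 0.00, -0.00], [0.00, -0.0, 0.0]] + [[0.01,0.05,-0.02], [0.05,0.16,-0.08], [-0.02,-0.08,0.04]]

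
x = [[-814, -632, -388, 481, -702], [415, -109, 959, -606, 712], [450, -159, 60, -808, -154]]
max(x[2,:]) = 450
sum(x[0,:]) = -2055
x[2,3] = -808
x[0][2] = -388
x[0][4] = -702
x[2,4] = -154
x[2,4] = -154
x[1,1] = -109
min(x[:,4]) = -702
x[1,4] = 712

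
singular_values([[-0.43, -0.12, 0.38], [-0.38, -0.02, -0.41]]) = [0.59, 0.56]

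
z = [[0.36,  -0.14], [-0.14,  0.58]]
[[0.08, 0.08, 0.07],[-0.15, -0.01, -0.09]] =z @ [[0.14,0.25,0.15], [-0.23,0.04,-0.12]]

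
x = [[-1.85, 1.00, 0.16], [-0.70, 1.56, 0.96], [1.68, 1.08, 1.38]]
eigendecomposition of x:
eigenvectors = [[0.75,-0.25,0.17], [0.35,-0.59,0.61], [-0.57,0.77,0.77]]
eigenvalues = [-1.51, 0.01, 2.59]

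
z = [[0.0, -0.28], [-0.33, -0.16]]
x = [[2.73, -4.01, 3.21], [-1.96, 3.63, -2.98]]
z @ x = [[0.55, -1.02, 0.83], [-0.59, 0.74, -0.58]]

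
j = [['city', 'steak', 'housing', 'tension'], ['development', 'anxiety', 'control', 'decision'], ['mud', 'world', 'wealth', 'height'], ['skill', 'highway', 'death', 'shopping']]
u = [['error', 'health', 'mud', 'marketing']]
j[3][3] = 'shopping'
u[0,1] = 'health'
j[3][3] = 'shopping'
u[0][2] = 'mud'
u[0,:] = ['error', 'health', 'mud', 'marketing']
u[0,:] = ['error', 'health', 'mud', 'marketing']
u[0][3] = 'marketing'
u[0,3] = 'marketing'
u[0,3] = 'marketing'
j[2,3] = 'height'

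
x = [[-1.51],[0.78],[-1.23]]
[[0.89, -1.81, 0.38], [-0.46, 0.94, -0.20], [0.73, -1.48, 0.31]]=x@[[-0.59,1.2,-0.25]]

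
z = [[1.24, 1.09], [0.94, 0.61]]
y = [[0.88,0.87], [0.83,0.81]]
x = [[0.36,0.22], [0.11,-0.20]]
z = y + x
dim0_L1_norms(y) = [1.71, 1.68]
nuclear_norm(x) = 0.65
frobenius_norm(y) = 1.70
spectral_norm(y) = 1.70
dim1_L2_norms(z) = [1.65, 1.12]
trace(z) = 1.85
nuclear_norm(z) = 2.13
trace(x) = 0.16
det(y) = -0.01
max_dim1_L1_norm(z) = 2.33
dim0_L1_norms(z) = [2.18, 1.7]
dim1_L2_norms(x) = [0.42, 0.23]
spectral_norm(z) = 1.99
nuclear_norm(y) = 1.70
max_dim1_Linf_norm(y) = 0.88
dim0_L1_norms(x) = [0.47, 0.42]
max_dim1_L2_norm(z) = 1.65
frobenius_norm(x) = 0.48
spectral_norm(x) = 0.42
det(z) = -0.27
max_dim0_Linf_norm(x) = 0.36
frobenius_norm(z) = 2.00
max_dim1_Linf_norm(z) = 1.24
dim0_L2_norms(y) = [1.21, 1.19]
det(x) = -0.10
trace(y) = 1.69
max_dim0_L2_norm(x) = 0.38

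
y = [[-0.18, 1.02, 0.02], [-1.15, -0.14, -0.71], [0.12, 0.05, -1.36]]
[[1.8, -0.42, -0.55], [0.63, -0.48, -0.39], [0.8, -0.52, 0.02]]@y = [[0.09,1.87,1.08], [0.39,0.69,0.88], [0.46,0.89,0.36]]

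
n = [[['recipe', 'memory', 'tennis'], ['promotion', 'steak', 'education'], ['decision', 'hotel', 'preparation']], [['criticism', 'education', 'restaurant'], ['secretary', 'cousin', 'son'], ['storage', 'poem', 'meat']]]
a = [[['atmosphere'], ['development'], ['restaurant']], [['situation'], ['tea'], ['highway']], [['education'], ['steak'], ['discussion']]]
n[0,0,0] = 'recipe'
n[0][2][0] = 'decision'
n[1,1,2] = 'son'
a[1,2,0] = 'highway'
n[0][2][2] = 'preparation'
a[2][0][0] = 'education'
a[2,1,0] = 'steak'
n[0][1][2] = 'education'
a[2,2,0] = 'discussion'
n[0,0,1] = 'memory'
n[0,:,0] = ['recipe', 'promotion', 'decision']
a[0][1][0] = 'development'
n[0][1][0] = 'promotion'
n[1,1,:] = ['secretary', 'cousin', 'son']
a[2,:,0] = ['education', 'steak', 'discussion']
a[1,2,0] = 'highway'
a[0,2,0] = 'restaurant'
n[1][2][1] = 'poem'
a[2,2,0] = 'discussion'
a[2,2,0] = 'discussion'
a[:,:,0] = [['atmosphere', 'development', 'restaurant'], ['situation', 'tea', 'highway'], ['education', 'steak', 'discussion']]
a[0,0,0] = 'atmosphere'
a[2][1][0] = 'steak'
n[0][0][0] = 'recipe'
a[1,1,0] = 'tea'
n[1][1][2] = 'son'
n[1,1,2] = 'son'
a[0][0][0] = 'atmosphere'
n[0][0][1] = 'memory'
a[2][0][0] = 'education'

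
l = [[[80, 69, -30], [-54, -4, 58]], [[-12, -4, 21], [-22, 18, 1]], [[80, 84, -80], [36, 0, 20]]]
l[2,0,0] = 80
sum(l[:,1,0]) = -40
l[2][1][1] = 0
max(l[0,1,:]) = 58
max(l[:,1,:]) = 58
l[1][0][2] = 21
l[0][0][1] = 69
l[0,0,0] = 80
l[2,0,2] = -80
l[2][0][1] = 84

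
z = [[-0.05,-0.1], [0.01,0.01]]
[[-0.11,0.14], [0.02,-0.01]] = z@ [[1.09, -0.14],[0.52, -1.28]]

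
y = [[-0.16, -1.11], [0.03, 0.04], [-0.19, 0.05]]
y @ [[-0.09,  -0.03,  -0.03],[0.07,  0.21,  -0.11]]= [[-0.06, -0.23, 0.13],  [0.00, 0.01, -0.01],  [0.02, 0.02, 0.0]]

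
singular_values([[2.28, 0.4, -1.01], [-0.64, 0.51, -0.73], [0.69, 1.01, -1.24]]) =[2.89, 1.5, 0.17]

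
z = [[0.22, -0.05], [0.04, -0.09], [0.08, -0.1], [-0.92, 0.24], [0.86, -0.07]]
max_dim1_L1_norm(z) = 1.16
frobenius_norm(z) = 1.31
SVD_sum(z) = [[0.22, -0.04],[0.05, -0.01],[0.10, -0.02],[-0.93, 0.18],[0.84, -0.16]] + [[-0.0, -0.01], [-0.01, -0.08], [-0.02, -0.08], [0.01, 0.06], [0.02, 0.09]]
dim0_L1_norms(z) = [2.12, 0.55]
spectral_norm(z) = 1.30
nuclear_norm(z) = 1.47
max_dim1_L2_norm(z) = 0.95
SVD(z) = [[-0.17,-0.05], [-0.04,-0.50], [-0.07,-0.52], [0.73,0.41], [-0.66,0.56]] @ diag([1.3036204245358152, 0.16147380200224656]) @ [[-0.98,0.18],[0.18,0.98]]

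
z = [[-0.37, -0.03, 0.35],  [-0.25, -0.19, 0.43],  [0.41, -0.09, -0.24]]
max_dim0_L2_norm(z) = 0.61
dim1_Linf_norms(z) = [0.37, 0.43, 0.41]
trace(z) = -0.80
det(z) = 0.00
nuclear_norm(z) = 1.11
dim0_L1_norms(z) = [1.03, 0.31, 1.02]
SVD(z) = [[-0.61, 0.1, 0.79], [-0.59, -0.72, -0.37], [0.53, -0.69, 0.49]] @ diag([0.8414759940630864, 0.2636547979477798, 0.002073387242215918]) @ [[0.70, 0.10, -0.71], [-0.52, 0.74, -0.42], [0.48, 0.66, 0.57]]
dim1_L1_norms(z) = [0.75, 0.87, 0.74]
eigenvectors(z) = [[-0.58, -0.49, 0.26], [-0.70, -0.65, 0.93], [0.42, -0.58, 0.25]]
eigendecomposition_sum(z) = [[-0.46, 0.04, 0.34], [-0.54, 0.04, 0.41], [0.33, -0.03, -0.25]] + [[0.00, -0.0, 0.0], [0.01, -0.00, 0.00], [0.00, -0.00, 0.0]] + [[0.08, -0.06, 0.00], [0.29, -0.23, 0.02], [0.08, -0.06, 0.00]]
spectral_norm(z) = 0.84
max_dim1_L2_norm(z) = 0.53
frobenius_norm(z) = 0.88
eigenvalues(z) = [-0.66, 0.0, -0.15]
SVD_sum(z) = [[-0.36, -0.05, 0.36], [-0.35, -0.05, 0.35], [0.31, 0.04, -0.32]] + [[-0.01, 0.02, -0.01], [0.10, -0.14, 0.08], [0.10, -0.13, 0.08]] + [[0.0, 0.0, 0.00], [-0.0, -0.00, -0.00], [0.0, 0.00, 0.0]]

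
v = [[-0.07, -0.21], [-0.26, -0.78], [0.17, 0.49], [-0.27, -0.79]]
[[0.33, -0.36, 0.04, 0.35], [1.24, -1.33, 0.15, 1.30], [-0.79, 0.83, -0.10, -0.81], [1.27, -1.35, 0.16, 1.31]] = v @ [[-2.11,-0.08,-0.86,0.90], [-0.89,1.73,0.09,-1.97]]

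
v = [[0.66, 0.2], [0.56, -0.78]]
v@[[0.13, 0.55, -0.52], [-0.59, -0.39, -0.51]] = [[-0.03, 0.29, -0.45], [0.53, 0.61, 0.11]]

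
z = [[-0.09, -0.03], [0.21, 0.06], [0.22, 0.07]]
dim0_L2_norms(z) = [0.32, 0.1]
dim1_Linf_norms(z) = [0.09, 0.21, 0.22]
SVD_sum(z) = [[-0.09, -0.03], [0.21, 0.06], [0.22, 0.07]] + [[0.0, -0.0], [0.00, -0.0], [-0.00, 0.0]]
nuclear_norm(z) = 0.34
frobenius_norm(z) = 0.33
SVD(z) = [[-0.29, -0.45], [0.66, -0.73], [0.70, 0.51]] @ diag([0.33161929403694, 0.005351992380552442]) @ [[0.96,0.29], [-0.29,0.96]]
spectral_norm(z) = 0.33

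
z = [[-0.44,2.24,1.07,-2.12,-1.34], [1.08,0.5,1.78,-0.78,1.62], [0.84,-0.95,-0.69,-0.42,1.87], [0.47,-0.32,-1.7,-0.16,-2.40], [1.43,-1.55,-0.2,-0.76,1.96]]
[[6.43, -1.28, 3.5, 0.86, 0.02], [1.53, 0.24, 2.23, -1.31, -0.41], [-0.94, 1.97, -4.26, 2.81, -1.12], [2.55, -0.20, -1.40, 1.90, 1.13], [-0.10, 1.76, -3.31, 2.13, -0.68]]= z@[[0.92,0.33,0.06,-0.11,0.27], [0.59,0.19,0.08,0.32,-0.35], [0.19,-0.79,2.52,-1.99,0.43], [-1.89,-0.1,0.47,-1.46,0.22], [-0.97,0.69,-1.23,0.65,-0.69]]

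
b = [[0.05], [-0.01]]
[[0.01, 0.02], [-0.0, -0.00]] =b@[[0.24, 0.47]]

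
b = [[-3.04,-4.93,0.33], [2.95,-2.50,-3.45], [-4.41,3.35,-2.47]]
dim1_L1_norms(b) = [8.3, 8.9, 10.23]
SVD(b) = [[0.32, -0.95, 0.03], [0.53, 0.20, 0.82], [-0.78, -0.25, 0.57]] @ diag([6.8629084280842045, 5.671414493048802, 4.244696167662277]) @ [[0.59, -0.80, 0.03],  [0.8, 0.59, -0.07],  [-0.04, -0.07, -1.0]]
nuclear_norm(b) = 16.78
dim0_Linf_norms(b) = [4.41, 4.93, 3.45]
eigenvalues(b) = [(-1.55+5.59j), (-1.55-5.59j), (-4.91+0j)]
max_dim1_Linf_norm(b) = 4.93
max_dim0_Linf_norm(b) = 4.93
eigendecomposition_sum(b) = [[-0.51+1.63j, -1.71-1.40j, 1.10-0.84j], [1.94-0.03j, (-0.9+2.33j), (-1.3-0.88j)], [-1.02-1.73j, (2.57-0.38j), -0.13+1.62j]] + [[-0.51-1.63j, (-1.71+1.4j), 1.10+0.84j], [1.94+0.03j, (-0.9-2.33j), -1.30+0.88j], [(-1.02+1.73j), 2.57+0.38j, (-0.13-1.62j)]] + [[(-2.02-0j),  (-1.52+0j),  (-1.87-0j)], [(-0.92-0j),  -0.70+0.00j,  -0.86-0.00j], [-2.37-0.00j,  -1.79+0.00j,  -2.20-0.00j]]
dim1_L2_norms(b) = [5.8, 5.18, 6.06]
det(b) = -165.21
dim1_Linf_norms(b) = [4.93, 3.45, 4.41]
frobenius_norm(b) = 9.86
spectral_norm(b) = 6.86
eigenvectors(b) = [[0.35+0.39j, (0.35-0.39j), 0.62+0.00j],[0.29-0.51j, (0.29+0.51j), 0.28+0.00j],[(-0.61+0j), (-0.61-0j), 0.73+0.00j]]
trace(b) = -8.01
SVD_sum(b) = [[1.29, -1.75, 0.06], [2.17, -2.94, 0.11], [-3.19, 4.33, -0.16]] + [[-4.33, -3.17, 0.38],  [0.92, 0.67, -0.08],  [-1.12, -0.82, 0.1]] + [[-0.0, -0.01, -0.11], [-0.14, -0.23, -3.48], [-0.09, -0.16, -2.41]]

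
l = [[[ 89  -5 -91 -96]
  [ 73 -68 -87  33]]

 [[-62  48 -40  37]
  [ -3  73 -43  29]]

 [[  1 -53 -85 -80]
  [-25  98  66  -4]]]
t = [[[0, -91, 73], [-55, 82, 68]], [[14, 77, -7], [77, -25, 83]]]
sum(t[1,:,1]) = 52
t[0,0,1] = -91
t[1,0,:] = [14, 77, -7]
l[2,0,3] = -80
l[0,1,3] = 33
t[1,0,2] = -7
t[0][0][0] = 0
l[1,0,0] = -62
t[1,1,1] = -25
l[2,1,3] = -4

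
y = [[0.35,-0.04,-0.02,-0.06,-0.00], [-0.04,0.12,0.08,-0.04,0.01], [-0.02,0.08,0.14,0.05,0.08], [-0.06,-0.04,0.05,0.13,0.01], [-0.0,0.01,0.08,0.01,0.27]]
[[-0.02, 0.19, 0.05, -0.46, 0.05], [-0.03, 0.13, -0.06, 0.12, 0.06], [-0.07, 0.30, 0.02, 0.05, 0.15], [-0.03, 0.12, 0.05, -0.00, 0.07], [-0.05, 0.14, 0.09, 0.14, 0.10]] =y @ [[-0.13,0.85,0.12,-1.15,0.30], [-0.14,0.56,-0.66,1.49,0.33], [-0.31,1.60,0.38,-1.3,0.68], [-0.22,0.86,0.11,0.34,0.47], [-0.08,0.01,0.23,0.85,0.14]]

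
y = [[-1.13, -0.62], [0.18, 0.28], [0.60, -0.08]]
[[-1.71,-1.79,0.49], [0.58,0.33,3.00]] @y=[[1.90, 0.52], [1.2, -0.51]]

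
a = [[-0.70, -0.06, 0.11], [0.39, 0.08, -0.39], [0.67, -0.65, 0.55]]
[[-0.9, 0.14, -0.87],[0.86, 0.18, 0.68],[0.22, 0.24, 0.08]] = a@[[1.12,-0.23,1.11], [-0.12,-1.43,0.58], [-1.11,-0.98,-0.52]]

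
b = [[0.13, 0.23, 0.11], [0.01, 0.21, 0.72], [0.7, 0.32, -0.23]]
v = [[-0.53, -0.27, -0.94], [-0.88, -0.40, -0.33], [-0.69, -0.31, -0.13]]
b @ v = [[-0.35, -0.16, -0.21], [-0.69, -0.31, -0.17], [-0.49, -0.25, -0.73]]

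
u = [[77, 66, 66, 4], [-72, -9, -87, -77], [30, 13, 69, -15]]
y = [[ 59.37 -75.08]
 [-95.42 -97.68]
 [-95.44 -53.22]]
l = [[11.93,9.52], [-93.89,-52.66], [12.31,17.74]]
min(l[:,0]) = -93.89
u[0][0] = 77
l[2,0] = 12.31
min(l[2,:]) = 12.31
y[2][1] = -53.22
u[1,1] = -9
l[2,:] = [12.31, 17.74]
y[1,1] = -97.68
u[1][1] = -9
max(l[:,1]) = 17.74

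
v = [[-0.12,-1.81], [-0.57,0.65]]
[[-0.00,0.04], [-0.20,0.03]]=v @[[0.33, -0.07],[-0.02, -0.02]]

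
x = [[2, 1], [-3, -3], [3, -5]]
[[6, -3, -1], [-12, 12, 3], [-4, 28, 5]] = x@[[2, 1, 0], [2, -5, -1]]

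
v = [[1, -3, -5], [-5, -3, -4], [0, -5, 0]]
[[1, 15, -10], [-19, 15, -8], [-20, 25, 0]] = v @ [[3, 0, 0], [4, -5, 0], [-2, 0, 2]]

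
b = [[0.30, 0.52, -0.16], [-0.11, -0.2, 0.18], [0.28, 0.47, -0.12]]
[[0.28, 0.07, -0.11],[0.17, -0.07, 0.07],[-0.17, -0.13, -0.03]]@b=[[0.05, 0.08, -0.02], [0.08, 0.14, -0.05], [-0.05, -0.08, 0.01]]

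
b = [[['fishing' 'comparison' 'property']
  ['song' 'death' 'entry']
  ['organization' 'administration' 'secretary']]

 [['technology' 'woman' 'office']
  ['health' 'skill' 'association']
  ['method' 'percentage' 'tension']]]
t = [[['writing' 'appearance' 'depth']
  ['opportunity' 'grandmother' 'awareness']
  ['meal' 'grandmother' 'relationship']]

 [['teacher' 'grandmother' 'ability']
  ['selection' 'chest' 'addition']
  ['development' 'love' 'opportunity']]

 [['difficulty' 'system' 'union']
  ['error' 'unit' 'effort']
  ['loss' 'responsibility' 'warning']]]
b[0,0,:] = ['fishing', 'comparison', 'property']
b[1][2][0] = 'method'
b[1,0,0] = 'technology'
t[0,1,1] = 'grandmother'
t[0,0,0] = 'writing'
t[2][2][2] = 'warning'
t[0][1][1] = 'grandmother'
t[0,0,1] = 'appearance'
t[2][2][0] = 'loss'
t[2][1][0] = 'error'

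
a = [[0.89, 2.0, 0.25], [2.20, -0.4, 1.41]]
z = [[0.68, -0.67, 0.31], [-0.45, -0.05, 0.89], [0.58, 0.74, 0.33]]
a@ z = [[-0.15, -0.51, 2.14], [2.49, -0.41, 0.79]]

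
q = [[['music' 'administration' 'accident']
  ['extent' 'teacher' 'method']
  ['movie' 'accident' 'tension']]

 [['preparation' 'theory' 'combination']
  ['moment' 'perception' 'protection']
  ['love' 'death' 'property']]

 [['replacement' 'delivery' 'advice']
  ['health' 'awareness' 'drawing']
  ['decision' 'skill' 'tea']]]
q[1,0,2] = 'combination'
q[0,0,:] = ['music', 'administration', 'accident']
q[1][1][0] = 'moment'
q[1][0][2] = 'combination'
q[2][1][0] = 'health'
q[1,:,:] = [['preparation', 'theory', 'combination'], ['moment', 'perception', 'protection'], ['love', 'death', 'property']]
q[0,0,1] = 'administration'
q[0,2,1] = 'accident'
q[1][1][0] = 'moment'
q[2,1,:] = ['health', 'awareness', 'drawing']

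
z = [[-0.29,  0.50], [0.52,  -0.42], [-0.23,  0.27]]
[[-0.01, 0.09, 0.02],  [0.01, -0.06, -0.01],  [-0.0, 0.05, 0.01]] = z @ [[0.01, 0.05, 0.01], [-0.01, 0.21, 0.04]]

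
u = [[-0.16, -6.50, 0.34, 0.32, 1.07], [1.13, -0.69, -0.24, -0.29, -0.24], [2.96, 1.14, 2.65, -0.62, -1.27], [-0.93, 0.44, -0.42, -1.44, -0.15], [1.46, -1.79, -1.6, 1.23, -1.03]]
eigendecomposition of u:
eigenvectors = [[(-0.02+0j),-0.54-0.29j,(-0.54+0.29j),-0.04-0.13j,(-0.04+0.13j)], [(0.02+0j),-0.20+0.20j,-0.20-0.20j,-0.18-0.04j,(-0.18+0.04j)], [(-0.93+0j),0.15+0.31j,0.15-0.31j,(-0.19+0.03j),-0.19-0.03j], [0.08+0.00j,(0.16-0.11j),(0.16+0.11j),0.03-0.30j,0.03+0.30j], [(0.36+0j),(-0.62+0j),(-0.62-0j),(-0.9+0j),-0.90-0.00j]]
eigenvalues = [(3.22+0j), (-0.26+2.31j), (-0.26-2.31j), (-1.69+0.6j), (-1.69-0.6j)]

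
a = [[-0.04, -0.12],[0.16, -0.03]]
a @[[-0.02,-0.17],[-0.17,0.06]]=[[0.02, -0.00], [0.0, -0.03]]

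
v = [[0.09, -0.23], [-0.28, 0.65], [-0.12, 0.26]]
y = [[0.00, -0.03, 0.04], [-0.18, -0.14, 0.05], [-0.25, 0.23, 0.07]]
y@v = [[0.0, -0.01],[0.02, -0.04],[-0.10, 0.23]]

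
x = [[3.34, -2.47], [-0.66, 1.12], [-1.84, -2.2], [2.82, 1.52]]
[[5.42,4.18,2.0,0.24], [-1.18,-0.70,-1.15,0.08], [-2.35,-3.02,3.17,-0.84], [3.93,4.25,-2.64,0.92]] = x @ [[1.49, 1.40, -0.29, 0.22], [-0.18, 0.2, -1.20, 0.20]]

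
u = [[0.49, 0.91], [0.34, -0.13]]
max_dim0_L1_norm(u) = 1.04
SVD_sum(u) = [[0.51, 0.9], [0.03, 0.05]] + [[-0.02, 0.01],[0.31, -0.18]]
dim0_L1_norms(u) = [0.83, 1.04]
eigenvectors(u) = [[0.94, -0.69], [0.34, 0.72]]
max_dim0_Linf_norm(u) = 0.91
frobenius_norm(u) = 1.10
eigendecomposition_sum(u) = [[0.61, 0.58], [0.22, 0.21]] + [[-0.12, 0.33], [0.12, -0.34]]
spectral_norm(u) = 1.03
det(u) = -0.37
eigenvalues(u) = [0.82, -0.46]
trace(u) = 0.36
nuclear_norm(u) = 1.40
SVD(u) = [[-1.0, -0.05], [-0.05, 1.0]] @ diag([1.0347398682266666, 0.36057371659933946]) @ [[-0.49, -0.87], [0.87, -0.49]]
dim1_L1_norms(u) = [1.4, 0.47]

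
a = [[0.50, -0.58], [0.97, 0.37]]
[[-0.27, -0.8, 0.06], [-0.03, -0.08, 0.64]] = a@[[-0.16,-0.46,0.53],[0.33,0.99,0.35]]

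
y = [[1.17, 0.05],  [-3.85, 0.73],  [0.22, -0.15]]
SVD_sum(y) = [[1.13, -0.19], [-3.86, 0.67], [0.24, -0.04]] + [[0.04,0.24], [0.01,0.06], [-0.02,-0.11]]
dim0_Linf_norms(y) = [3.85, 0.73]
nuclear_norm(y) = 4.37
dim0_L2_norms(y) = [4.03, 0.75]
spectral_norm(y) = 4.09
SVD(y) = [[-0.28, -0.89], [0.96, -0.23], [-0.06, 0.4]] @ diag([4.088974278072928, 0.2792657394991043]) @ [[-0.99,0.17], [-0.17,-0.99]]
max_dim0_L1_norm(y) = 5.24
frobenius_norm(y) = 4.10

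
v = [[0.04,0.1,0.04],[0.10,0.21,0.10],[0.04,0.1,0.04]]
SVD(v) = [[-0.38,0.6,-0.71], [-0.84,-0.54,0.00], [-0.38,0.60,0.71]] @ diag([0.3006438241627338, 0.010643824162733814, 8.437345696940898e-18]) @ [[-0.38, -0.84, -0.38], [-0.60, 0.54, -0.60], [-0.71, 0.0, 0.71]]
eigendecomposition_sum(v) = [[0.04, 0.1, 0.04],[0.10, 0.21, 0.1],[0.04, 0.1, 0.04]] + [[0.00, 0.00, -0.0], [-0.0, 0.00, 0.0], [-0.0, 0.00, 0.0]] + [[-0.00, 0.0, -0.0], [0.0, -0.00, 0.0], [-0.00, 0.00, -0.00]]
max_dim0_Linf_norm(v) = 0.21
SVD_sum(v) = [[0.04, 0.10, 0.04], [0.1, 0.21, 0.10], [0.04, 0.10, 0.04]] + [[-0.0, 0.00, -0.00], [0.00, -0.0, 0.00], [-0.00, 0.0, -0.00]] + [[0.00, -0.0, -0.0],[-0.0, 0.00, 0.0],[-0.0, 0.0, 0.0]]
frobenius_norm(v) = 0.30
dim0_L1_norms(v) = [0.18, 0.41, 0.18]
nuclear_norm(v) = 0.31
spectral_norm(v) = 0.30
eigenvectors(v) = [[-0.38, -0.71, 0.6], [-0.84, 0.00, -0.54], [-0.38, 0.71, 0.6]]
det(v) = -0.00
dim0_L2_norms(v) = [0.11, 0.25, 0.11]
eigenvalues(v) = [0.3, 0.0, -0.01]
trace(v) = 0.29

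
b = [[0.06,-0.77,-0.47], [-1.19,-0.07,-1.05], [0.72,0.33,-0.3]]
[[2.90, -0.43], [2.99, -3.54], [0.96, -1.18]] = b @[[0.63, 0.28],[-1.61, -1.34],[-3.45, 3.14]]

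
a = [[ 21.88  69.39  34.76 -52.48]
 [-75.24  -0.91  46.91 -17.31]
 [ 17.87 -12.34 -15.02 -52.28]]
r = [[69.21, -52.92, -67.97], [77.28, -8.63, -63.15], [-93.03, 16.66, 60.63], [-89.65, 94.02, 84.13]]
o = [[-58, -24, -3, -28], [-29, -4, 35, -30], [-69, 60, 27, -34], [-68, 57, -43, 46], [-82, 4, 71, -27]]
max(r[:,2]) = 84.13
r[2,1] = 16.66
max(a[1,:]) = 46.91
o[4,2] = 71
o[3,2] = -43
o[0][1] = -24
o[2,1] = 60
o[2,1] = 60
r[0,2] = -67.97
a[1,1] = -0.91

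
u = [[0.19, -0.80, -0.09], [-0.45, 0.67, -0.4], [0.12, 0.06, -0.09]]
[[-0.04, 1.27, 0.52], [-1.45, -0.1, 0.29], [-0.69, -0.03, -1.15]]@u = [[-0.52, 0.91, -0.55], [-0.20, 1.11, 0.14], [-0.26, 0.46, 0.18]]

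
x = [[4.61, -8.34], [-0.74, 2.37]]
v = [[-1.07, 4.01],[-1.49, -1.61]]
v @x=[[-7.9, 18.43],[-5.68, 8.61]]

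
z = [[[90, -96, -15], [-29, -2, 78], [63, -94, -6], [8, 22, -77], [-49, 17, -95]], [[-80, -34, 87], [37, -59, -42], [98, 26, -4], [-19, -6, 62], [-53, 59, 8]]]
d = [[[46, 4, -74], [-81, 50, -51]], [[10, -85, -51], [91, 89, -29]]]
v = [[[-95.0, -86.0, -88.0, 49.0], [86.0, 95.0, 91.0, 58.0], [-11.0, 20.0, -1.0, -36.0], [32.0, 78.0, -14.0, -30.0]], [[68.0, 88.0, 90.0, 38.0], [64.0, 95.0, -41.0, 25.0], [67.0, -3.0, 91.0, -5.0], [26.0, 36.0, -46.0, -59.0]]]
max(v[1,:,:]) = 95.0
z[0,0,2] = -15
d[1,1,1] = 89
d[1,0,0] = 10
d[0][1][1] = 50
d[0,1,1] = 50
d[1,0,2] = -51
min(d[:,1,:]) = -81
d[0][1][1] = 50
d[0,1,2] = -51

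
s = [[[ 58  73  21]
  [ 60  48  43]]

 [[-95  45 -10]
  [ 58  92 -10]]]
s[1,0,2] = -10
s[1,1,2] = -10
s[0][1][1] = 48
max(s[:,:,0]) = 60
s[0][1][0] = 60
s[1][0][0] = -95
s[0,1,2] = 43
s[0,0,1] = 73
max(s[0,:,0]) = 60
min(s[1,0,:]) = -95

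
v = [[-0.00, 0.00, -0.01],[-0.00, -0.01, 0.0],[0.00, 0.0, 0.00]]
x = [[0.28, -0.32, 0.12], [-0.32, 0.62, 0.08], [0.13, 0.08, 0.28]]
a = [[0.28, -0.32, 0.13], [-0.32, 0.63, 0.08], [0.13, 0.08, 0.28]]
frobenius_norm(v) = 0.01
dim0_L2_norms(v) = [0.0, 0.01, 0.01]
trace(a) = 1.19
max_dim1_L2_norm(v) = 0.01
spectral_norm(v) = 0.01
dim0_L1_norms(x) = [0.73, 1.02, 0.48]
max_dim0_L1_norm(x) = 1.02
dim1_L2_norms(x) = [0.44, 0.7, 0.32]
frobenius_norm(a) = 0.90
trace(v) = -0.01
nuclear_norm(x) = 1.18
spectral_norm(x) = 0.81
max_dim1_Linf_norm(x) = 0.62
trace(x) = 1.18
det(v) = 0.00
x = a + v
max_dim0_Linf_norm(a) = 0.63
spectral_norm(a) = 0.82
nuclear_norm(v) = 0.02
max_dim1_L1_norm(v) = 0.01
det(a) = 0.00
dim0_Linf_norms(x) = [0.32, 0.62, 0.28]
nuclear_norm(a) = 1.19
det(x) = 0.00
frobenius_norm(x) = 0.89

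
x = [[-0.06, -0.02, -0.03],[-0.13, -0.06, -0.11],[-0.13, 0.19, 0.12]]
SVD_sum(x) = [[0.0, -0.01, -0.01], [0.02, -0.04, -0.03], [-0.09, 0.19, 0.14]] + [[-0.06,-0.01,-0.03], [-0.15,-0.02,-0.08], [-0.04,-0.00,-0.02]] + [[-0.00, -0.01, 0.01],[0.00, 0.00, -0.00],[0.0, 0.0, -0.00]]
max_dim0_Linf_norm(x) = 0.19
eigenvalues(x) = [(-0.06+0j), (0.03+0.08j), (0.03-0.08j)]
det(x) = -0.00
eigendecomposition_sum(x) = [[-0.09+0.00j, 0.01-0.00j, (-0.01-0j)], [-0.16+0.00j, (0.02-0j), (-0.02-0j)], [0.10-0.00j, (-0.01+0j), (0.01+0j)]] + [[(0.01-0.02j), (-0.01+0.01j), -0.01-0.00j], [0.01-0.12j, (-0.04+0.07j), (-0.05+0.01j)], [-0.12+0.12j, 0.10-0.05j, (0.05+0.03j)]] + [[(0.01+0.02j),-0.01-0.01j,(-0.01+0j)],[(0.01+0.12j),-0.04-0.07j,-0.05-0.01j],[(-0.12-0.12j),0.10+0.05j,0.05-0.03j]]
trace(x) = 0.00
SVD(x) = [[0.04, -0.36, -0.93], [0.22, -0.91, 0.36], [-0.98, -0.22, 0.05]] @ diag([0.2628771035802647, 0.18898516952704453, 0.008957349612748673]) @ [[0.37, -0.76, -0.54], [0.89, 0.11, 0.45], [0.28, 0.64, -0.71]]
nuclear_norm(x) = 0.46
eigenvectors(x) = [[(0.42+0j),-0.13+0.04j,(-0.13-0.04j)], [0.76+0.00j,(-0.47+0.36j),(-0.47-0.36j)], [-0.49+0.00j,(0.8+0j),0.80-0.00j]]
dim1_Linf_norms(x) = [0.06, 0.13, 0.19]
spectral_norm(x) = 0.26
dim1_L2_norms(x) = [0.07, 0.18, 0.26]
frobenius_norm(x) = 0.32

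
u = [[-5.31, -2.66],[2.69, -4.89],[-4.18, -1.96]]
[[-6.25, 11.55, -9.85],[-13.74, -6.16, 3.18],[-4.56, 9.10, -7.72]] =u @[[-0.18, -2.2, 1.71], [2.71, 0.05, 0.29]]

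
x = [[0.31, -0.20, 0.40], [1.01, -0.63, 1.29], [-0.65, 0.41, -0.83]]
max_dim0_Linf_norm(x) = 1.29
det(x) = 0.00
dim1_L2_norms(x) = [0.54, 1.76, 1.13]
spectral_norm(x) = 2.16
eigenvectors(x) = [[0.26, 0.81, -0.4], [0.81, 0.34, 0.66], [-0.53, -0.47, 0.64]]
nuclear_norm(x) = 2.17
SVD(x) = [[-0.25, 0.79, 0.55], [-0.81, -0.48, 0.32], [0.52, -0.37, 0.77]] @ diag([2.1579301437612823, 0.005919750706026569, 0.0015656302217351187]) @ [[-0.57, 0.36, -0.73], [-0.47, -0.88, -0.07], [-0.67, 0.31, 0.68]]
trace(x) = -1.15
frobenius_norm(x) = 2.16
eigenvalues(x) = [-1.15, -0.01, 0.0]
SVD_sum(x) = [[0.31, -0.20, 0.40], [1.01, -0.63, 1.29], [-0.65, 0.41, -0.83]] + [[-0.0, -0.0, -0.00], [0.0, 0.0, 0.0], [0.00, 0.00, 0.0]] + [[-0.0,  0.0,  0.00], [-0.00,  0.00,  0.00], [-0.00,  0.0,  0.0]]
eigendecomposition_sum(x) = [[0.32, -0.2, 0.41], [1.01, -0.63, 1.29], [-0.66, 0.41, -0.84]] + [[-0.01, -0.0, -0.0], [-0.00, -0.0, -0.0], [0.00, 0.00, 0.0]] + [[-0.0, -0.0, -0.0],[0.0, 0.00, 0.00],[0.0, 0.0, 0.00]]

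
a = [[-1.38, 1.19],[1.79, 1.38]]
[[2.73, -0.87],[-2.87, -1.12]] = a@ [[-1.78,-0.03], [0.23,-0.77]]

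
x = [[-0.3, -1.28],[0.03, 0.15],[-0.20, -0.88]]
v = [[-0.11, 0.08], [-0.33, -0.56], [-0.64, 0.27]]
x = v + [[-0.19, -1.36],[0.36, 0.71],[0.44, -1.15]]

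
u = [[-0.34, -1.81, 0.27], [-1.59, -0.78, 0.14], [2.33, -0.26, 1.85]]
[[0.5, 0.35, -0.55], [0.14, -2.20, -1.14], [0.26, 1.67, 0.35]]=u @ [[0.05, 1.61, 0.62], [-0.28, -0.68, 0.10], [0.04, -1.22, -0.58]]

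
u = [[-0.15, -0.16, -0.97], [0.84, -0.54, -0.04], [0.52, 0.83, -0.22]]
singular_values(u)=[1.0, 1.0, 0.99]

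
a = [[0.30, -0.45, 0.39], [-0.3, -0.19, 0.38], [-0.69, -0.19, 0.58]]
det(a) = -0.001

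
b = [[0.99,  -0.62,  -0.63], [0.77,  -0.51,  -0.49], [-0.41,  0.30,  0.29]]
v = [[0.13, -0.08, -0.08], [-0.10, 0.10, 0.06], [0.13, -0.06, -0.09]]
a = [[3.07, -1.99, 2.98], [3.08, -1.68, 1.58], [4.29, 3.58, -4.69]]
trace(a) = -3.30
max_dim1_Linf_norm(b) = 0.99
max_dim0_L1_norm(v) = 0.36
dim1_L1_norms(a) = [8.04, 6.34, 12.56]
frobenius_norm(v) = 0.29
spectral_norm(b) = 1.79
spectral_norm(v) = 0.28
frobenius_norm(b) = 1.79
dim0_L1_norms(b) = [2.17, 1.43, 1.41]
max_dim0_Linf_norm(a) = 4.69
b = a @ v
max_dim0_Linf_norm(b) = 0.99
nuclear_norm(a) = 13.76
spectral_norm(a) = 7.46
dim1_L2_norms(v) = [0.17, 0.15, 0.17]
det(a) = 18.93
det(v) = -0.00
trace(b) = 0.77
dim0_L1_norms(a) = [10.44, 7.25, 9.25]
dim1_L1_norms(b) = [2.24, 1.77, 1.0]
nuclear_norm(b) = 1.84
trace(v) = 0.14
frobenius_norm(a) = 9.50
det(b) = -0.00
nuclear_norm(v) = 0.33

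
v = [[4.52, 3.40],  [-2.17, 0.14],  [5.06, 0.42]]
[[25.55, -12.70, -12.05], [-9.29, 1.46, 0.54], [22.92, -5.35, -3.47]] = v @ [[4.39, -0.84, -0.44], [1.68, -2.62, -2.96]]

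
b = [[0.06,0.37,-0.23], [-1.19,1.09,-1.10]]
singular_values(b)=[1.98, 0.32]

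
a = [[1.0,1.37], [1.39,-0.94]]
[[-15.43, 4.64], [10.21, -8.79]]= a @ [[-0.18, -2.70], [-11.13, 5.36]]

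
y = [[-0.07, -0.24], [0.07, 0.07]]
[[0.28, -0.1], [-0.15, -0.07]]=y @[[-1.48, -2.09], [-0.72, 1.03]]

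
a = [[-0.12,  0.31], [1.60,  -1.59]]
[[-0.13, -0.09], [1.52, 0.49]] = a@ [[0.89, 0.02],[-0.06, -0.29]]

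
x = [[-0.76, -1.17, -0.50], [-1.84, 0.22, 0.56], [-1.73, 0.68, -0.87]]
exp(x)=[[1.92, -1.72, -0.72], [-2.9, 3.03, 1.13], [-2.05, 1.77, 1.05]]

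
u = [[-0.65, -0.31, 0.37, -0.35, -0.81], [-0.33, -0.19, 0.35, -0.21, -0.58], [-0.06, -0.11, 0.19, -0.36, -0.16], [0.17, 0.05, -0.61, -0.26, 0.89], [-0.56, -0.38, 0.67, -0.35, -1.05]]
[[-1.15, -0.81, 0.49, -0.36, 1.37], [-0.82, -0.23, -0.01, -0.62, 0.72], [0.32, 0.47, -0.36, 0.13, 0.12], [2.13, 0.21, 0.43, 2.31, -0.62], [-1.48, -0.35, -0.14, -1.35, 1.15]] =u @ [[2.13,1.98,-2.00,-1.39,-1.76],[-1.36,0.30,0.33,1.46,1.62],[-1.94,1.36,-1.41,-1.67,-0.62],[-1.92,-1.19,0.49,-1.92,-0.41],[0.17,0.43,0.02,1.07,-1.00]]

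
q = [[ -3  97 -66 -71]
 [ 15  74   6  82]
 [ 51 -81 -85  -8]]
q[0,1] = 97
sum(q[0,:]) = -43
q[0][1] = 97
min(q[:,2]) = -85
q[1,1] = 74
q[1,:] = [15, 74, 6, 82]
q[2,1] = -81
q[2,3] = -8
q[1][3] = 82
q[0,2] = -66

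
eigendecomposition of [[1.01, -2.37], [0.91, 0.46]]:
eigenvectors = [[-0.85+0.00j,(-0.85-0j)],  [-0.10+0.52j,-0.10-0.52j]]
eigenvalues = [(0.74+1.44j), (0.74-1.44j)]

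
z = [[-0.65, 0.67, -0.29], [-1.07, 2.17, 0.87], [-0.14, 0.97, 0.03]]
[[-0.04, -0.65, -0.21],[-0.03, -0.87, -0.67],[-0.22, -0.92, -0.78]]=z@[[-0.34, -0.53, -0.89],[-0.28, -1.06, -0.95],[0.24, 0.99, 0.51]]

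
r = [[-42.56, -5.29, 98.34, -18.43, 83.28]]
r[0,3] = -18.43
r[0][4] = 83.28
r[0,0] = -42.56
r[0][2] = 98.34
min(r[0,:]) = -42.56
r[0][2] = 98.34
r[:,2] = [98.34]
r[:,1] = [-5.29]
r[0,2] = 98.34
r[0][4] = 83.28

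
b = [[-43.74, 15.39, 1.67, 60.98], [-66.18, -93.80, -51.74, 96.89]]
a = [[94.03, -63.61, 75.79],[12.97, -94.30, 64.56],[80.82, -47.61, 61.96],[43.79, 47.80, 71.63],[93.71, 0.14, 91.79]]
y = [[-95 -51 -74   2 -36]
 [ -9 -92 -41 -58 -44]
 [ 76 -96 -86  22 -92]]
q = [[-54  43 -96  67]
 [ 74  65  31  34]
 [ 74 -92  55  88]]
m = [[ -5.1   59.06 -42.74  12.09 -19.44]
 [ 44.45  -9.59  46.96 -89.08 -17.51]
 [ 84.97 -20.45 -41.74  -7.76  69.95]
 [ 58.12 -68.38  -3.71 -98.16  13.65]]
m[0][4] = -19.44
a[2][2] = 61.96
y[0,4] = -36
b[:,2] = [1.67, -51.74]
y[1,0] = -9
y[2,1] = -96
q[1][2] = 31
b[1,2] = -51.74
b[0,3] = 60.98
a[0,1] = -63.61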